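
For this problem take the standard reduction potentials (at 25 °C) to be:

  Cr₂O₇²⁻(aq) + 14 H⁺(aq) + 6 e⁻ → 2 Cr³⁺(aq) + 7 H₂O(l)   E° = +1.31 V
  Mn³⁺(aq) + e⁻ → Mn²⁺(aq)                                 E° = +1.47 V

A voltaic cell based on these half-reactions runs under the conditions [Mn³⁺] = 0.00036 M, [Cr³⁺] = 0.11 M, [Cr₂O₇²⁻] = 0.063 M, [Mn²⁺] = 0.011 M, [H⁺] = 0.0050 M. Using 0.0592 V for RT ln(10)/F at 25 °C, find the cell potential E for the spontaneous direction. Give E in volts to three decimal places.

+0.383 V

Mn³⁺/Mn²⁺ is the cathode (higher E°), Cr₂O₇²⁻/Cr³⁺ the anode: E°cell = +1.47 − (+1.31) = +0.16 V, n = 6.
Overall: 6 Mn³⁺(aq) + 2 Cr³⁺(aq) + 7 H₂O(l) → 6 Mn²⁺(aq) + Cr₂O₇²⁻(aq) + 14 H⁺(aq)
Q = [Mn²⁺]^6·[Cr₂O₇²⁻]·[H⁺]^14 / ([Mn³⁺]^6·[Cr³⁺]^2); log Q = -22.587.
E = E° − (0.0592/n) log Q = +0.16 − (0.0592/6)(-22.587) = +0.383 V.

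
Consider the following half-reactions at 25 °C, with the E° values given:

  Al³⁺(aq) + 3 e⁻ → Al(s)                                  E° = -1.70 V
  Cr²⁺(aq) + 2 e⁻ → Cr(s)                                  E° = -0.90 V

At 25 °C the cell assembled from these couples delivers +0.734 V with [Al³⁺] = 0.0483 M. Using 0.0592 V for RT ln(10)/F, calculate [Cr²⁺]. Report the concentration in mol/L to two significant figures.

0.00078 M

Cr²⁺/Cr is the cathode, Al³⁺/Al the anode: E°cell = +0.80 V, n = 6.
Overall reaction: 3 Cr²⁺(aq) + 2 Al(s) → 3 Cr(s) + 2 Al³⁺(aq); Q = [Al³⁺]^2/[Cr²⁺]^3.
From E = E° − (0.0592/n) log Q: log Q = (E° − E)·n/0.0592 = (+0.80 − (+0.734))·6/0.0592 = 6.6892.
So 3·log[Cr²⁺] = 2·log(0.0483) − log Q = -2.6321 − (6.6892) = -9.3213; log[Cr²⁺] = -9.3213 / 3 = -3.1071; [Cr²⁺] = 10^(-3.1071) ≈ 0.00078 M.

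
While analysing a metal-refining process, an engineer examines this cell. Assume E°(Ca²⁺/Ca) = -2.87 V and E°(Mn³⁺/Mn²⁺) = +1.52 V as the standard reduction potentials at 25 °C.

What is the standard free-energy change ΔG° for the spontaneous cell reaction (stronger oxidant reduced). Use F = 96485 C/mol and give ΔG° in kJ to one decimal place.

-847.1 kJ

Mn³⁺/Mn²⁺ (E° = +1.52 V) is the cathode; Ca²⁺/Ca (E° = -2.87 V) is the anode, so E°cell = +4.39 V.
Balancing electrons gives n = 2 (lcm of 1 and 2).
ΔG° = −nFE° = −(2)(96485)(+4.39) = -847,138 J = -847.1 kJ.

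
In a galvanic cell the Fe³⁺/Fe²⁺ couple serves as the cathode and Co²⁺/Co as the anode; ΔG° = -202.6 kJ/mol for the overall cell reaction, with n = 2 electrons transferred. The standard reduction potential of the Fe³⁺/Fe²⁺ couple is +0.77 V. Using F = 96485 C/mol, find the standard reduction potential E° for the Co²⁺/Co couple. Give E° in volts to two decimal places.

-0.28 V

E°cell = −ΔG°/(nF) = −(-202.6×10³)/((2)(96485)) = +1.050 V.
Since Fe³⁺/Fe²⁺ is the cathode and Co²⁺/Co the anode, E°cell = E°(Fe³⁺/Fe²⁺) − E°(Co²⁺/Co).
So E°(Co²⁺/Co) = E°(Fe³⁺/Fe²⁺) − E°cell = (+0.77) − (+1.050) = -0.28 V.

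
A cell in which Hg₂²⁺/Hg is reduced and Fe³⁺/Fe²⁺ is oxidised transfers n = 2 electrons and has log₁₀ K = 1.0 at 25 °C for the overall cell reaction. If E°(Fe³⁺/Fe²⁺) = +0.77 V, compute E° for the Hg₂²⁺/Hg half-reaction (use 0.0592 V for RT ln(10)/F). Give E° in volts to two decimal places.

E°cell = (0.0592/n)·log K = (0.0592/2)(1.0) = +0.030 V.
Since Hg₂²⁺/Hg is the cathode and Fe³⁺/Fe²⁺ the anode, E°cell = E°(Hg₂²⁺/Hg) − E°(Fe³⁺/Fe²⁺).
So E°(Hg₂²⁺/Hg) = E°cell + E°(Fe³⁺/Fe²⁺) = +0.030 + (+0.77) = +0.80 V.

+0.80 V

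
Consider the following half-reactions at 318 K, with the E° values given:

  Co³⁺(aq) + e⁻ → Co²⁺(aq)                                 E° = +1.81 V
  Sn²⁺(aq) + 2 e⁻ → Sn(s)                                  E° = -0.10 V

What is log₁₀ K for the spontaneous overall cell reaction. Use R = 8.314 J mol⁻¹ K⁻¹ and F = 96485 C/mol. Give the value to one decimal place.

Cathode: Co³⁺/Co²⁺; anode: Sn²⁺/Sn. E°cell = (+1.81) − (-0.10) = +1.91 V, with n = 2.
ΔG° = −nFE° = −RT ln K, so ln K = nFE°/(RT) = (2)(96485)(+1.91) / ((8.314)(318)) = 139.407.
log₁₀ K = 139.407 / ln 10 = 60.5.

60.5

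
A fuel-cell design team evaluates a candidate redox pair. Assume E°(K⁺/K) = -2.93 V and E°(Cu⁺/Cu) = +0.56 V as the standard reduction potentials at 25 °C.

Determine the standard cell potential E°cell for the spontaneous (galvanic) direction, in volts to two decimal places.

The Cu⁺/Cu couple has the higher reduction potential, so it is the cathode; K⁺/K is oxidised at the anode.
E°cell = E°(cathode) − E°(anode) = (+0.56) − (-2.93) = +3.49 V.

+3.49 V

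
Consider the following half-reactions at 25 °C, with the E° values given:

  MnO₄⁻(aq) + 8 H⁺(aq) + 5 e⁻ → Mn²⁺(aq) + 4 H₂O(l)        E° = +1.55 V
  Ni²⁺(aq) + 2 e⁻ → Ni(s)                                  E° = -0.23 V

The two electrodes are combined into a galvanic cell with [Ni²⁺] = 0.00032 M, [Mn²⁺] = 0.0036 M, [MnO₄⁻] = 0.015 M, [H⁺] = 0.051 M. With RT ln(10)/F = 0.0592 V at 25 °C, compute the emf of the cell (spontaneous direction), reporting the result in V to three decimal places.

MnO₄⁻/Mn²⁺ is the cathode (higher E°), Ni²⁺/Ni the anode: E°cell = +1.55 − (-0.23) = +1.78 V, n = 10.
Overall: 2 MnO₄⁻(aq) + 16 H⁺(aq) + 5 Ni(s) → 2 Mn²⁺(aq) + 8 H₂O(l) + 5 Ni²⁺(aq)
Q = [Mn²⁺]^2·[Ni²⁺]^5 / ([MnO₄⁻]^2·[H⁺]^16); log Q = 1.965.
E = E° − (0.0592/n) log Q = +1.78 − (0.0592/10)(1.965) = +1.768 V.

+1.768 V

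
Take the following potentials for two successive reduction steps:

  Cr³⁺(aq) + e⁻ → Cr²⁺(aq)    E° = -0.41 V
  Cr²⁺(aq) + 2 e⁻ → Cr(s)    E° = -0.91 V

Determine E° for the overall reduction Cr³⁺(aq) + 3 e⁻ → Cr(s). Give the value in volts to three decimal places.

Since ΔG° = −nFE° is additive over sequential reductions, n₃E°₃ = n₁E°₁ + n₂E°₂.
E°₃ = (1×-0.41 + 2×-0.91) / 3 = (-2.230) / 3 = -0.743 V.
E° values themselves are not directly additive — weighting by electron count is essential.

-0.743 V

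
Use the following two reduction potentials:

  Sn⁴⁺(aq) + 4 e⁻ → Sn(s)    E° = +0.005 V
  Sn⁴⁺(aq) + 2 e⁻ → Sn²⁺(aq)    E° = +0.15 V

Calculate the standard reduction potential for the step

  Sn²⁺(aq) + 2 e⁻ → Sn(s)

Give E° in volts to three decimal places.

Sequential free energies add, so n₃E°₃ = n₁E°₁ + n₂E°₂.
With n₃ = 4, and the known step contributing 2×(+0.15) V, the unknown satisfies 2·E° = 4×(+0.005) − 2×(+0.15) = -0.280.
E° = -0.280 / 2 = -0.140 V.

-0.140 V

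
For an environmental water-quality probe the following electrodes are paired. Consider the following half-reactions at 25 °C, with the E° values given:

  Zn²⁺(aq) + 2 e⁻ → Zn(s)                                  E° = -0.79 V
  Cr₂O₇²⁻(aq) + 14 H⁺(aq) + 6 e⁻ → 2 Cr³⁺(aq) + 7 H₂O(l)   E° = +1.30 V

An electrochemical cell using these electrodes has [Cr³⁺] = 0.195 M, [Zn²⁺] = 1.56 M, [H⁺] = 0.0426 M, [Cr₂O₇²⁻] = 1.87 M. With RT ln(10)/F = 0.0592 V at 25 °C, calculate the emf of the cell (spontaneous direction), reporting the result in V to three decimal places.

+1.912 V

Cr₂O₇²⁻/Cr³⁺ is the cathode (higher E°), Zn²⁺/Zn the anode: E°cell = +1.30 − (-0.79) = +2.09 V, n = 6.
Overall: Cr₂O₇²⁻(aq) + 14 H⁺(aq) + 3 Zn(s) → 2 Cr³⁺(aq) + 7 H₂O(l) + 3 Zn²⁺(aq)
Q = [Cr³⁺]^2·[Zn²⁺]^3 / ([Cr₂O₇²⁻]·[H⁺]^14); log Q = 18.076.
E = E° − (0.0592/n) log Q = +2.09 − (0.0592/6)(18.076) = +1.912 V.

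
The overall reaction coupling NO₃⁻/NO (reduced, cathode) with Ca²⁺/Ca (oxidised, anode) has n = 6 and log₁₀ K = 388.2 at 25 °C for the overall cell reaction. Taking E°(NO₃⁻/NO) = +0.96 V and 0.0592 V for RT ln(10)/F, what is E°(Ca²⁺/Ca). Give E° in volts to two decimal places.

E°cell = (0.0592/n)·log K = (0.0592/6)(388.2) = +3.830 V.
Since NO₃⁻/NO is the cathode and Ca²⁺/Ca the anode, E°cell = E°(NO₃⁻/NO) − E°(Ca²⁺/Ca).
So E°(Ca²⁺/Ca) = E°(NO₃⁻/NO) − E°cell = (+0.96) − (+3.830) = -2.87 V.

-2.87 V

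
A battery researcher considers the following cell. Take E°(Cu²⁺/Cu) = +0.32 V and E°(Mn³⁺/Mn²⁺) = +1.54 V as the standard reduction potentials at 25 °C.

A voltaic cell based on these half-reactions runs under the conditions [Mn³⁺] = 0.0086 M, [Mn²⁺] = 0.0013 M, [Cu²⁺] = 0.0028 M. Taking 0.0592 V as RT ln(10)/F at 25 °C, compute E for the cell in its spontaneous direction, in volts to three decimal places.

Mn³⁺/Mn²⁺ is the cathode (higher E°), Cu²⁺/Cu the anode: E°cell = +1.54 − (+0.32) = +1.22 V, n = 2.
Overall: 2 Mn³⁺(aq) + Cu(s) → 2 Mn²⁺(aq) + Cu²⁺(aq)
Q = [Mn²⁺]^2·[Cu²⁺] / ([Mn³⁺]^2); log Q = -4.194.
E = E° − (0.0592/n) log Q = +1.22 − (0.0592/2)(-4.194) = +1.344 V.

+1.344 V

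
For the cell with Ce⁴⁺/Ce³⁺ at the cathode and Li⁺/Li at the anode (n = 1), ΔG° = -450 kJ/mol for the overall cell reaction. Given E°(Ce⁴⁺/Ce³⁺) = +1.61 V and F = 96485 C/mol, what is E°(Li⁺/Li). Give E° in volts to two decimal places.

-3.05 V

E°cell = −ΔG°/(nF) = −(-450×10³)/((1)(96485)) = +4.664 V.
Since Ce⁴⁺/Ce³⁺ is the cathode and Li⁺/Li the anode, E°cell = E°(Ce⁴⁺/Ce³⁺) − E°(Li⁺/Li).
So E°(Li⁺/Li) = E°(Ce⁴⁺/Ce³⁺) − E°cell = (+1.61) − (+4.664) = -3.05 V.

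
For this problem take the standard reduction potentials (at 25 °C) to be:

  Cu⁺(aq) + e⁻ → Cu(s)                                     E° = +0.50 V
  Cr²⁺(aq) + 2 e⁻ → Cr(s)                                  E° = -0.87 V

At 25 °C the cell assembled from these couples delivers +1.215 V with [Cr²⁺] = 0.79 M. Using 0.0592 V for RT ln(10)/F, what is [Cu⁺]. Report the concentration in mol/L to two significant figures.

Cu⁺/Cu is the cathode, Cr²⁺/Cr the anode: E°cell = +1.37 V, n = 2.
Overall reaction: 2 Cu⁺(aq) + Cr(s) → 2 Cu(s) + Cr²⁺(aq); Q = [Cr²⁺]^1/[Cu⁺]^2.
From E = E° − (0.0592/n) log Q: log Q = (E° − E)·n/0.0592 = (+1.37 − (+1.215))·2/0.0592 = 5.2365.
So 2·log[Cu⁺] = 1·log(0.79) − log Q = -0.1024 − (5.2365) = -5.3389; log[Cu⁺] = -5.3389 / 2 = -2.6694; [Cu⁺] = 10^(-2.6694) ≈ 0.0021 M.

0.0021 M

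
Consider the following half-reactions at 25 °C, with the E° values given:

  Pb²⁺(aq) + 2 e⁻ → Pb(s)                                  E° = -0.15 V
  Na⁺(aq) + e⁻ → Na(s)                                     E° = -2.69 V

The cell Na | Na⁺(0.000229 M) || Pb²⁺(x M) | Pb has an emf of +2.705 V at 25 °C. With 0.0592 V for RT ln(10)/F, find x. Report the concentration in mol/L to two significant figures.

Pb²⁺/Pb is the cathode, Na⁺/Na the anode: E°cell = +2.54 V, n = 2.
Overall reaction: Pb²⁺(aq) + 2 Na(s) → Pb(s) + 2 Na⁺(aq); Q = [Na⁺]^2/[Pb²⁺]^1.
From E = E° − (0.0592/n) log Q: log Q = (E° − E)·n/0.0592 = (+2.54 − (+2.705))·2/0.0592 = -5.5743.
So 1·log[Pb²⁺] = 2·log(0.000229) − log Q = -7.2803 − (-5.5743) = -1.7060; [Pb²⁺] = 10^(-1.7060) ≈ 0.020 M.

0.020 M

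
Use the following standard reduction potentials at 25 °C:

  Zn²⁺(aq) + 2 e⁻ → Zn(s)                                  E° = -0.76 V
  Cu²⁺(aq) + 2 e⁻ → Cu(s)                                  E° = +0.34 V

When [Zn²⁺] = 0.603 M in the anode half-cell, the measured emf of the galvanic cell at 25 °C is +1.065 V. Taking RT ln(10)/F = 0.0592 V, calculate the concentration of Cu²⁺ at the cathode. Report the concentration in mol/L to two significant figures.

Cu²⁺/Cu is the cathode, Zn²⁺/Zn the anode: E°cell = +1.10 V, n = 2.
Overall reaction: Cu²⁺(aq) + Zn(s) → Cu(s) + Zn²⁺(aq); Q = [Zn²⁺]^1/[Cu²⁺]^1.
From E = E° − (0.0592/n) log Q: log Q = (E° − E)·n/0.0592 = (+1.10 − (+1.065))·2/0.0592 = 1.1824.
So 1·log[Cu²⁺] = 1·log(0.603) − log Q = -0.2197 − (1.1824) = -1.4021; [Cu²⁺] = 10^(-1.4021) ≈ 0.040 M.

0.040 M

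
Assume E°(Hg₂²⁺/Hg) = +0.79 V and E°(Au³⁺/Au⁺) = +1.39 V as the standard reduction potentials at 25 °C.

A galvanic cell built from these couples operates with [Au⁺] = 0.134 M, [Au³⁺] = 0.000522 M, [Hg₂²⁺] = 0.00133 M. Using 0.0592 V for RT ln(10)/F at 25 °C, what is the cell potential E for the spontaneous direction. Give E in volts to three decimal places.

Au³⁺/Au⁺ is the cathode (higher E°), Hg₂²⁺/Hg the anode: E°cell = +1.39 − (+0.79) = +0.60 V, n = 2.
Overall: Au³⁺(aq) + 2 Hg(l) → Au⁺(aq) + Hg₂²⁺(aq)
Q = [Au⁺]·[Hg₂²⁺] / ([Au³⁺]); log Q = -0.467.
E = E° − (0.0592/n) log Q = +0.60 − (0.0592/2)(-0.467) = +0.614 V.

+0.614 V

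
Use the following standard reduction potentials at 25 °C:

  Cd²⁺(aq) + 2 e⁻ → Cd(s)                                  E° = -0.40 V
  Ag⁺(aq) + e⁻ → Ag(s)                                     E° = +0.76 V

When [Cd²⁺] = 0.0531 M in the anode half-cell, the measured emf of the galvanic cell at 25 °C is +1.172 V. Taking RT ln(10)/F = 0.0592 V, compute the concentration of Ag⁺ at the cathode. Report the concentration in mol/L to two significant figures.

Ag⁺/Ag is the cathode, Cd²⁺/Cd the anode: E°cell = +1.16 V, n = 2.
Overall reaction: 2 Ag⁺(aq) + Cd(s) → 2 Ag(s) + Cd²⁺(aq); Q = [Cd²⁺]^1/[Ag⁺]^2.
From E = E° − (0.0592/n) log Q: log Q = (E° − E)·n/0.0592 = (+1.16 − (+1.172))·2/0.0592 = -0.4054.
So 2·log[Ag⁺] = 1·log(0.0531) − log Q = -1.2749 − (-0.4054) = -0.8695; log[Ag⁺] = -0.8695 / 2 = -0.4348; [Ag⁺] = 10^(-0.4348) ≈ 0.37 M.

0.37 M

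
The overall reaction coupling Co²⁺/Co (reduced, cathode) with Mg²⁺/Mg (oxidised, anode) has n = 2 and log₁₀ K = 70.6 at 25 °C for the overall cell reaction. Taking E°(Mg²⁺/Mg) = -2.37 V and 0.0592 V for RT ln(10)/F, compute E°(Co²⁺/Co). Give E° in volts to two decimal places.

-0.28 V

E°cell = (0.0592/n)·log K = (0.0592/2)(70.6) = +2.090 V.
Since Co²⁺/Co is the cathode and Mg²⁺/Mg the anode, E°cell = E°(Co²⁺/Co) − E°(Mg²⁺/Mg).
So E°(Co²⁺/Co) = E°cell + E°(Mg²⁺/Mg) = +2.090 + (-2.37) = -0.28 V.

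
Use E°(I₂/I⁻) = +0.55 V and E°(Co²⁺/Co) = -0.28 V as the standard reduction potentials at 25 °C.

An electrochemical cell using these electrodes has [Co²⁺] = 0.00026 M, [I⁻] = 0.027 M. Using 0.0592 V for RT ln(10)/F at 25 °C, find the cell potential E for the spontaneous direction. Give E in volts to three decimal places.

+1.029 V

I₂/I⁻ is the cathode (higher E°), Co²⁺/Co the anode: E°cell = +0.55 − (-0.28) = +0.83 V, n = 2.
Overall: I₂(s) + Co(s) → 2 I⁻(aq) + Co²⁺(aq)
Q = [I⁻]^2·[Co²⁺]; log Q = -6.722.
E = E° − (0.0592/n) log Q = +0.83 − (0.0592/2)(-6.722) = +1.029 V.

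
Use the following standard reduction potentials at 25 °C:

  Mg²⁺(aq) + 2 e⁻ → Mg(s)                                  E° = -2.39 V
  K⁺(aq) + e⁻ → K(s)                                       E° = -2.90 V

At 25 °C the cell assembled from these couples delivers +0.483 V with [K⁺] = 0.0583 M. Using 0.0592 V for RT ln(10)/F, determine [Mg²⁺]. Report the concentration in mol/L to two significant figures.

Mg²⁺/Mg is the cathode, K⁺/K the anode: E°cell = +0.51 V, n = 2.
Overall reaction: Mg²⁺(aq) + 2 K(s) → Mg(s) + 2 K⁺(aq); Q = [K⁺]^2/[Mg²⁺]^1.
From E = E° − (0.0592/n) log Q: log Q = (E° − E)·n/0.0592 = (+0.51 − (+0.483))·2/0.0592 = 0.9122.
So 1·log[Mg²⁺] = 2·log(0.0583) − log Q = -2.4687 − (0.9122) = -3.3809; [Mg²⁺] = 10^(-3.3809) ≈ 0.00042 M.

0.00042 M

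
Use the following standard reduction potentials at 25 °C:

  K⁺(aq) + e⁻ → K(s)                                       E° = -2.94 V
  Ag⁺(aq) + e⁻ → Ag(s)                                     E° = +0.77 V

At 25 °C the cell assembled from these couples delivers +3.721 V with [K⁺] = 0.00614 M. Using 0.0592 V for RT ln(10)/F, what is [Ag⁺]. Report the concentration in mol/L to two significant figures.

Ag⁺/Ag is the cathode, K⁺/K the anode: E°cell = +3.71 V, n = 1.
Overall reaction: Ag⁺(aq) + K(s) → Ag(s) + K⁺(aq); Q = [K⁺]^1/[Ag⁺]^1.
From E = E° − (0.0592/n) log Q: log Q = (E° − E)·n/0.0592 = (+3.71 − (+3.721))·1/0.0592 = -0.1858.
So 1·log[Ag⁺] = 1·log(0.00614) − log Q = -2.2118 − (-0.1858) = -2.0260; [Ag⁺] = 10^(-2.0260) ≈ 0.0094 M.

0.0094 M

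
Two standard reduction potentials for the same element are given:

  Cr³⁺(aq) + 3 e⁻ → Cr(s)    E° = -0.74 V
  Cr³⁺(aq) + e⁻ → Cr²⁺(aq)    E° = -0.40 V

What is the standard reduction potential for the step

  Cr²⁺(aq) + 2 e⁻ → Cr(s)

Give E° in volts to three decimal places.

Sequential free energies add, so n₃E°₃ = n₁E°₁ + n₂E°₂.
With n₃ = 3, and the known step contributing 1×(-0.40) V, the unknown satisfies 2·E° = 3×(-0.74) − 1×(-0.40) = -1.820.
E° = -1.820 / 2 = -0.910 V.

-0.910 V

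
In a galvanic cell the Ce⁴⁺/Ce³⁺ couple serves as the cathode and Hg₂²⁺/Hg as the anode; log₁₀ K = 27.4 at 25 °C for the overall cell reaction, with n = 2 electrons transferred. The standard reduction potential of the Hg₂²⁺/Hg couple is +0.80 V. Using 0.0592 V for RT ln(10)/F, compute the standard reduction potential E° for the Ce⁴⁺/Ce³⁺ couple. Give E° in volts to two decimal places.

E°cell = (0.0592/n)·log K = (0.0592/2)(27.4) = +0.811 V.
Since Ce⁴⁺/Ce³⁺ is the cathode and Hg₂²⁺/Hg the anode, E°cell = E°(Ce⁴⁺/Ce³⁺) − E°(Hg₂²⁺/Hg).
So E°(Ce⁴⁺/Ce³⁺) = E°cell + E°(Hg₂²⁺/Hg) = +0.811 + (+0.80) = +1.61 V.

+1.61 V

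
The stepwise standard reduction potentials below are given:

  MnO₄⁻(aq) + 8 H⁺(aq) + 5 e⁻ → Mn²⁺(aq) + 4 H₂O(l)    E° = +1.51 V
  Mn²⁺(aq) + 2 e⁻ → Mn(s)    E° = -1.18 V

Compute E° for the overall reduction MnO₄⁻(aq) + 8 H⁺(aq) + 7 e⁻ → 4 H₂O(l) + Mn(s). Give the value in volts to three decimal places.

Adding the free-energy changes (−nFE°) of the two steps gives −n₃FE°₃ = −n₁FE°₁ − n₂FE°₂.
E°₃ = (5×+1.51 + 2×-1.18) / 7 = (+5.190) / 7 = +0.741 V.

+0.741 V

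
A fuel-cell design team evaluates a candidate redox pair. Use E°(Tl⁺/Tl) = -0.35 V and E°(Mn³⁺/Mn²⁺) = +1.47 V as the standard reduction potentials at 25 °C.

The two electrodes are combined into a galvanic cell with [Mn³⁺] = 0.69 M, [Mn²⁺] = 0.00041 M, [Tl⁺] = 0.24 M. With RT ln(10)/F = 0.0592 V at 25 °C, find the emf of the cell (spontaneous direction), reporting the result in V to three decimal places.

Mn³⁺/Mn²⁺ is the cathode (higher E°), Tl⁺/Tl the anode: E°cell = +1.47 − (-0.35) = +1.82 V, n = 1.
Overall: Mn³⁺(aq) + Tl(s) → Mn²⁺(aq) + Tl⁺(aq)
Q = [Mn²⁺]·[Tl⁺] / ([Mn³⁺]); log Q = -3.846.
E = E° − (0.0592/n) log Q = +1.82 − (0.0592/1)(-3.846) = +2.048 V.

+2.048 V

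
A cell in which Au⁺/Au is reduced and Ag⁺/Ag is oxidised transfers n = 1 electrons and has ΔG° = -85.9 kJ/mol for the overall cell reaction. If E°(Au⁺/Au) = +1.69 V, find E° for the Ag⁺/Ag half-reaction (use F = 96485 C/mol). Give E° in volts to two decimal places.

+0.80 V

E°cell = −ΔG°/(nF) = −(-85.9×10³)/((1)(96485)) = +0.890 V.
Since Au⁺/Au is the cathode and Ag⁺/Ag the anode, E°cell = E°(Au⁺/Au) − E°(Ag⁺/Ag).
So E°(Ag⁺/Ag) = E°(Au⁺/Au) − E°cell = (+1.69) − (+0.890) = +0.80 V.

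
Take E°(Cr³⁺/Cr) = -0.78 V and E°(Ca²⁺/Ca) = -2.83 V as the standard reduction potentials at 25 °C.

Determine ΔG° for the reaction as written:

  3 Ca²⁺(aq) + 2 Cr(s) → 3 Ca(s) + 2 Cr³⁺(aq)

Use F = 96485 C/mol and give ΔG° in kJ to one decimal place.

+1186.8 kJ

As written, Ca²⁺/Ca is reduced (cathode) and Cr³⁺/Cr is oxidised (anode), so E°cell = (-2.83) − (-0.78) = -2.05 V.
Balancing electrons gives n = 6.
ΔG° = −nFE° = −(6)(96485)(-2.05) = 1,186,766 J = +1186.8 kJ.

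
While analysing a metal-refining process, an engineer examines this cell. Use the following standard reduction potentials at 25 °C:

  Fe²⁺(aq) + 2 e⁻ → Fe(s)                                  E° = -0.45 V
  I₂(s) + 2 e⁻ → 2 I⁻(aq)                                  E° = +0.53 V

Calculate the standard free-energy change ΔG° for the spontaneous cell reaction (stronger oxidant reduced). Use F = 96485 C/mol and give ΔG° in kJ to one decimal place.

I₂/I⁻ (E° = +0.53 V) is the cathode; Fe²⁺/Fe (E° = -0.45 V) is the anode, so E°cell = +0.98 V.
Balancing electrons gives n = 2 (lcm of 2 and 2).
ΔG° = −nFE° = −(2)(96485)(+0.98) = -189,111 J = -189.1 kJ.

-189.1 kJ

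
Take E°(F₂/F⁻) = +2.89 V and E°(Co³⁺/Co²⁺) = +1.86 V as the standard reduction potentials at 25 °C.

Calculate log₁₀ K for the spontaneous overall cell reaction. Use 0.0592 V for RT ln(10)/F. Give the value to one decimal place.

34.8

Cathode: F₂/F⁻; anode: Co³⁺/Co²⁺. E°cell = +1.03 V, n = 2.
log K = nE°cell / 0.0592 = (2)(+1.03) / 0.0592 = 34.8.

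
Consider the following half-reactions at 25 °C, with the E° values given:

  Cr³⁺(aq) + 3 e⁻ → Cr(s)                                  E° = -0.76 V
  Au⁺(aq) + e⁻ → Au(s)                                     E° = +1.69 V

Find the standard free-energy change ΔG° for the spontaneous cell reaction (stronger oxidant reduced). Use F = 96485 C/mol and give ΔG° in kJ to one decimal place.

-709.2 kJ

Au⁺/Au (E° = +1.69 V) is the cathode; Cr³⁺/Cr (E° = -0.76 V) is the anode, so E°cell = +2.45 V.
Balancing electrons gives n = 3 (lcm of 1 and 3).
ΔG° = −nFE° = −(3)(96485)(+2.45) = -709,165 J = -709.2 kJ.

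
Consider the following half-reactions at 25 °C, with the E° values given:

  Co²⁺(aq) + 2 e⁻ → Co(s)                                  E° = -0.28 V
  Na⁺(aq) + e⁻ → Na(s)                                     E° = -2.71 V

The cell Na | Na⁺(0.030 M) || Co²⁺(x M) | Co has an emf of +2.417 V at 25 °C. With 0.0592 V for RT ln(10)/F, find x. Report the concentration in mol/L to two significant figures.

0.00033 M

Co²⁺/Co is the cathode, Na⁺/Na the anode: E°cell = +2.43 V, n = 2.
Overall reaction: Co²⁺(aq) + 2 Na(s) → Co(s) + 2 Na⁺(aq); Q = [Na⁺]^2/[Co²⁺]^1.
From E = E° − (0.0592/n) log Q: log Q = (E° − E)·n/0.0592 = (+2.43 − (+2.417))·2/0.0592 = 0.4392.
So 1·log[Co²⁺] = 2·log(0.03) − log Q = -3.0458 − (0.4392) = -3.4850; [Co²⁺] = 10^(-3.4850) ≈ 0.00033 M.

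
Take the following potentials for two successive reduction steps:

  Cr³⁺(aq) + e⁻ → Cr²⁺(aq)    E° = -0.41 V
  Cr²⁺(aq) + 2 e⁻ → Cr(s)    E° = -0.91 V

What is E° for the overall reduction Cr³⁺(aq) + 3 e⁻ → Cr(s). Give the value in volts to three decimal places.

Adding the free-energy changes (−nFE°) of the two steps gives −n₃FE°₃ = −n₁FE°₁ − n₂FE°₂.
E°₃ = (1×-0.41 + 2×-0.91) / 3 = (-2.230) / 3 = -0.743 V.

-0.743 V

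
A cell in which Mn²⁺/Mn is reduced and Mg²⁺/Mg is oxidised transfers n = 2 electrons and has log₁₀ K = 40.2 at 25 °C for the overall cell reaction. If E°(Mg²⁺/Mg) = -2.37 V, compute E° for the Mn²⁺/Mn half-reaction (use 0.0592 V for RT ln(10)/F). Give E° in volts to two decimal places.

E°cell = (0.0592/n)·log K = (0.0592/2)(40.2) = +1.190 V.
Since Mn²⁺/Mn is the cathode and Mg²⁺/Mg the anode, E°cell = E°(Mn²⁺/Mn) − E°(Mg²⁺/Mg).
So E°(Mn²⁺/Mn) = E°cell + E°(Mg²⁺/Mg) = +1.190 + (-2.37) = -1.18 V.

-1.18 V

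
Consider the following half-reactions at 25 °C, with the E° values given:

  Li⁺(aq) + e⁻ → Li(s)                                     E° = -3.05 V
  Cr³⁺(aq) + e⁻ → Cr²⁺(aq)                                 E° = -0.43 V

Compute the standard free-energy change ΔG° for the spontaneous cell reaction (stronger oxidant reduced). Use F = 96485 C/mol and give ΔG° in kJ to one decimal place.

-252.8 kJ

Cr³⁺/Cr²⁺ (E° = -0.43 V) is the cathode; Li⁺/Li (E° = -3.05 V) is the anode, so E°cell = +2.62 V.
Balancing electrons gives n = 1 (lcm of 1 and 1).
ΔG° = −nFE° = −(1)(96485)(+2.62) = -252,791 J = -252.8 kJ.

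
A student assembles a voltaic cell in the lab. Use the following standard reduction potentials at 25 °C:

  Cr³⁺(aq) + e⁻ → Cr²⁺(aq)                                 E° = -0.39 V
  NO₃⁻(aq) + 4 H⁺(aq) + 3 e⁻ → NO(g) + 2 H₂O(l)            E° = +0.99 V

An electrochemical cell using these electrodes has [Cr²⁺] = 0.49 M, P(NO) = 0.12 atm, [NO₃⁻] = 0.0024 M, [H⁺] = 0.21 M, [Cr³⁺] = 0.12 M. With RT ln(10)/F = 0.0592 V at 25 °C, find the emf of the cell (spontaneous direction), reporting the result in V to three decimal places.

NO₃⁻/NO is the cathode (higher E°), Cr³⁺/Cr²⁺ the anode: E°cell = +0.99 − (-0.39) = +1.38 V, n = 3.
Overall: NO₃⁻(aq) + 4 H⁺(aq) + 3 Cr²⁺(aq) → NO(g) + 2 H₂O(l) + 3 Cr³⁺(aq)
Q = P(NO)·[Cr³⁺]^3 / ([NO₃⁻]·[H⁺]^4·[Cr²⁺]^3); log Q = 2.577.
E = E° − (0.0592/n) log Q = +1.38 − (0.0592/3)(2.577) = +1.329 V.

+1.329 V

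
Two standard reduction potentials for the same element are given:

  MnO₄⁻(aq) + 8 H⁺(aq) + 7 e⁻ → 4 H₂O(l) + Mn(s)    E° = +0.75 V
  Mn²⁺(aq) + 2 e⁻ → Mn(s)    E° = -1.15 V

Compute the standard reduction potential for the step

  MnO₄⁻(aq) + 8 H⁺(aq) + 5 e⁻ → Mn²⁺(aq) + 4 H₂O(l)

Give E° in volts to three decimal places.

+1.510 V

Sequential free energies add, so n₃E°₃ = n₁E°₁ + n₂E°₂.
With n₃ = 7, and the known step contributing 2×(-1.15) V, the unknown satisfies 5·E° = 7×(+0.75) − 2×(-1.15) = +7.550.
E° = +7.550 / 5 = +1.510 V.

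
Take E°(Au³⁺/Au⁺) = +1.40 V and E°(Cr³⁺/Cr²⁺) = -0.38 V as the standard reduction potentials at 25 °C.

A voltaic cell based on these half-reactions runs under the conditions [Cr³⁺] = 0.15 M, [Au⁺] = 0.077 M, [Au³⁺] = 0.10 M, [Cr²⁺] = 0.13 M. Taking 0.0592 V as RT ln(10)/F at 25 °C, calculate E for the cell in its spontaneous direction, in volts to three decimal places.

+1.780 V

Au³⁺/Au⁺ is the cathode (higher E°), Cr³⁺/Cr²⁺ the anode: E°cell = +1.40 − (-0.38) = +1.78 V, n = 2.
Overall: Au³⁺(aq) + 2 Cr²⁺(aq) → Au⁺(aq) + 2 Cr³⁺(aq)
Q = [Au⁺]·[Cr³⁺]^2 / ([Au³⁺]·[Cr²⁺]^2); log Q = 0.011.
E = E° − (0.0592/n) log Q = +1.78 − (0.0592/2)(0.011) = +1.780 V.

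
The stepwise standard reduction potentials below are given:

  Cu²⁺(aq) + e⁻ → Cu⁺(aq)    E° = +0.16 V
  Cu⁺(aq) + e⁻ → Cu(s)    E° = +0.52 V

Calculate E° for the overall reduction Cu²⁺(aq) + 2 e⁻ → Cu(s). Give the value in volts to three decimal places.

+0.340 V

Adding the free-energy changes (−nFE°) of the two steps gives −n₃FE°₃ = −n₁FE°₁ − n₂FE°₂.
E°₃ = (1×+0.16 + 1×+0.52) / 2 = (+0.680) / 2 = +0.340 V.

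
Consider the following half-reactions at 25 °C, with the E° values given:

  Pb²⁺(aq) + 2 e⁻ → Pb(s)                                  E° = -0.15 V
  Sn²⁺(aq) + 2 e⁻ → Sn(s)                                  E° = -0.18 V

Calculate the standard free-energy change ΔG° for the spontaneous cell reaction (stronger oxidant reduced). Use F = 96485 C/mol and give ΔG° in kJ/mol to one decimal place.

-5.8 kJ/mol

Pb²⁺/Pb (E° = -0.15 V) is the cathode; Sn²⁺/Sn (E° = -0.18 V) is the anode, so E°cell = +0.03 V.
Balancing electrons gives n = 2 (lcm of 2 and 2).
ΔG° = −nFE° = −(2)(96485)(+0.03) = -5,789 J = -5.8 kJ/mol.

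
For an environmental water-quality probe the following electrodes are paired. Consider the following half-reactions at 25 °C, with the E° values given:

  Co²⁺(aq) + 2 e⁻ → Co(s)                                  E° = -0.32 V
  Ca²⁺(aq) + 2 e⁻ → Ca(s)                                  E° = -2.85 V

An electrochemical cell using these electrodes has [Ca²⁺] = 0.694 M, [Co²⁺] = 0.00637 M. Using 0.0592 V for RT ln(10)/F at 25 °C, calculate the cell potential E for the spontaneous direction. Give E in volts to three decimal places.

+2.470 V

Co²⁺/Co is the cathode (higher E°), Ca²⁺/Ca the anode: E°cell = -0.32 − (-2.85) = +2.53 V, n = 2.
Overall: Co²⁺(aq) + Ca(s) → Co(s) + Ca²⁺(aq)
Q = [Ca²⁺] / ([Co²⁺]); log Q = 2.037.
E = E° − (0.0592/n) log Q = +2.53 − (0.0592/2)(2.037) = +2.470 V.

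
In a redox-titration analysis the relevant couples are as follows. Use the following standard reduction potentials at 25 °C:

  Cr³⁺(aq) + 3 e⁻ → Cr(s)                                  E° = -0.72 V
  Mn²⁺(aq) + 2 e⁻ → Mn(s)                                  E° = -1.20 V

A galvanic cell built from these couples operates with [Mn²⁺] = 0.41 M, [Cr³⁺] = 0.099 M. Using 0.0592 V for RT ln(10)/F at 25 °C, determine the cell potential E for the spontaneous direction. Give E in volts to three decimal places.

Cr³⁺/Cr is the cathode (higher E°), Mn²⁺/Mn the anode: E°cell = -0.72 − (-1.20) = +0.48 V, n = 6.
Overall: 2 Cr³⁺(aq) + 3 Mn(s) → 2 Cr(s) + 3 Mn²⁺(aq)
Q = [Mn²⁺]^3 / ([Cr³⁺]^2); log Q = 0.847.
E = E° − (0.0592/n) log Q = +0.48 − (0.0592/6)(0.847) = +0.472 V.

+0.472 V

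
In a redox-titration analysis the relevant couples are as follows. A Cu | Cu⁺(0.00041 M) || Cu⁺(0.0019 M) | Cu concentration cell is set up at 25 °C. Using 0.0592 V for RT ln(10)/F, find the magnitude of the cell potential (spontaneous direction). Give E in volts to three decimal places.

+0.039 V

For a concentration cell E°cell = 0. The 0.0019 M side is the cathode (reduction is favoured where [Cu⁺] is higher).
With n = 1, E = −(0.0592/1) log([Cu⁺]ₐₙ/[Cu⁺]꜀ₐₜ) = −(0.0592/1) log(0.00041/0.0019) = −(0.0592/1)(-0.666) = +0.039 V.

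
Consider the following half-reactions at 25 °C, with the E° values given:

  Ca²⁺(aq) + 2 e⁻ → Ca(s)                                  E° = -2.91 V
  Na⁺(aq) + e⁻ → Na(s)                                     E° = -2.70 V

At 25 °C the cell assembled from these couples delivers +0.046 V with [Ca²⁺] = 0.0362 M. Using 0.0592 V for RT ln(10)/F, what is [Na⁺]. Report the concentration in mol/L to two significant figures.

0.00032 M

Na⁺/Na is the cathode, Ca²⁺/Ca the anode: E°cell = +0.21 V, n = 2.
Overall reaction: 2 Na⁺(aq) + Ca(s) → 2 Na(s) + Ca²⁺(aq); Q = [Ca²⁺]^1/[Na⁺]^2.
From E = E° − (0.0592/n) log Q: log Q = (E° − E)·n/0.0592 = (+0.21 − (+0.046))·2/0.0592 = 5.5405.
So 2·log[Na⁺] = 1·log(0.0362) − log Q = -1.4413 − (5.5405) = -6.9818; log[Na⁺] = -6.9818 / 2 = -3.4909; [Na⁺] = 10^(-3.4909) ≈ 0.00032 M.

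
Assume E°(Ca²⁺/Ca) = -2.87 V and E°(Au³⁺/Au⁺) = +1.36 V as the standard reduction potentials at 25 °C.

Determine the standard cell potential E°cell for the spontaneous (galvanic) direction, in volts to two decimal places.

The Au³⁺/Au⁺ couple has the higher reduction potential, so it is the cathode; Ca²⁺/Ca is oxidised at the anode.
E°cell = E°(cathode) − E°(anode) = (+1.36) − (-2.87) = +4.23 V.

+4.23 V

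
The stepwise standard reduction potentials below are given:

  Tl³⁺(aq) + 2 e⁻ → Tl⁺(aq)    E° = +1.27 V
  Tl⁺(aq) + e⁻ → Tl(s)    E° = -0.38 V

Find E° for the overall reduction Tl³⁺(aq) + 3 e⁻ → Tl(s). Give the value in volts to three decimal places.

+0.720 V

Adding the free-energy changes (−nFE°) of the two steps gives −n₃FE°₃ = −n₁FE°₁ − n₂FE°₂.
E°₃ = (2×+1.27 + 1×-0.38) / 3 = (+2.160) / 3 = +0.720 V.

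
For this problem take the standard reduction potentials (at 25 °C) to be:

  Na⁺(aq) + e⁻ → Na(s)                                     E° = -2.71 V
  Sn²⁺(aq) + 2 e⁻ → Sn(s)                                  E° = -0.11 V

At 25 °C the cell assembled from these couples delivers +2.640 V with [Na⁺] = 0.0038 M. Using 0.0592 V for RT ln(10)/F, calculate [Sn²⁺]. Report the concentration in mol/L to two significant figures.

Sn²⁺/Sn is the cathode, Na⁺/Na the anode: E°cell = +2.60 V, n = 2.
Overall reaction: Sn²⁺(aq) + 2 Na(s) → Sn(s) + 2 Na⁺(aq); Q = [Na⁺]^2/[Sn²⁺]^1.
From E = E° − (0.0592/n) log Q: log Q = (E° − E)·n/0.0592 = (+2.60 − (+2.640))·2/0.0592 = -1.3514.
So 1·log[Sn²⁺] = 2·log(0.0038) − log Q = -4.8404 − (-1.3514) = -3.4890; [Sn²⁺] = 10^(-3.4890) ≈ 0.00032 M.

0.00032 M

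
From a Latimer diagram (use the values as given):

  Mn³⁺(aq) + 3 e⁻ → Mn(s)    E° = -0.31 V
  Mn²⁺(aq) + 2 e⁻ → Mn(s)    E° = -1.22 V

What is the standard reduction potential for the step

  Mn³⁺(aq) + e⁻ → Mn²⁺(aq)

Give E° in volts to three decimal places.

Sequential free energies add, so n₃E°₃ = n₁E°₁ + n₂E°₂.
With n₃ = 3, and the known step contributing 2×(-1.22) V, the unknown satisfies 1·E° = 3×(-0.31) − 2×(-1.22) = +1.510.
E° = +1.510 / 1 = +1.510 V.

+1.510 V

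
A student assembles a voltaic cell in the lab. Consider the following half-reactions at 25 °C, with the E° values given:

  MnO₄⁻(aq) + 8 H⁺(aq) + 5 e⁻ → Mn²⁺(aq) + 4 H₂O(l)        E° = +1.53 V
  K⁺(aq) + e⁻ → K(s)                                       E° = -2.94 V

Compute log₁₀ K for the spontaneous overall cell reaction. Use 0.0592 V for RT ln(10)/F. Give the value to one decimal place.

Cathode: MnO₄⁻/Mn²⁺; anode: K⁺/K. E°cell = +4.47 V, n = 5.
log K = nE°cell / 0.0592 = (5)(+4.47) / 0.0592 = 377.5.

377.5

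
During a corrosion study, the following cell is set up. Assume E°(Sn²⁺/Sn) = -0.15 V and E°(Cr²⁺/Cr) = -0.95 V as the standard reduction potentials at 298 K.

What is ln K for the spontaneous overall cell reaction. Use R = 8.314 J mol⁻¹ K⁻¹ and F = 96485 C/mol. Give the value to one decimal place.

62.3

Cathode: Sn²⁺/Sn; anode: Cr²⁺/Cr. E°cell = (-0.15) − (-0.95) = +0.80 V, with n = 2.
ΔG° = −nFE° = −RT ln K, so ln K = nFE°/(RT) = (2)(96485)(+0.80) / ((8.314)(298)) = 62.309.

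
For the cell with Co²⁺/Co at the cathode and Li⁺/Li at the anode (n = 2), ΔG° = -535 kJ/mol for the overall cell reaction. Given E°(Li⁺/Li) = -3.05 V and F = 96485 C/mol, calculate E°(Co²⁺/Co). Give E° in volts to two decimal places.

E°cell = −ΔG°/(nF) = −(-535×10³)/((2)(96485)) = +2.772 V.
Since Co²⁺/Co is the cathode and Li⁺/Li the anode, E°cell = E°(Co²⁺/Co) − E°(Li⁺/Li).
So E°(Co²⁺/Co) = E°cell + E°(Li⁺/Li) = +2.772 + (-3.05) = -0.28 V.

-0.28 V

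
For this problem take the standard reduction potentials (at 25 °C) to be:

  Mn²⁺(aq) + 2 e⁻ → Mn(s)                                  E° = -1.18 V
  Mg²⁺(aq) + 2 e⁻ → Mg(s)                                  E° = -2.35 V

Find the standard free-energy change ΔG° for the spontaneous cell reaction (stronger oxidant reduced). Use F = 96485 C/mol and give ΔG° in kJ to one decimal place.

Mn²⁺/Mn (E° = -1.18 V) is the cathode; Mg²⁺/Mg (E° = -2.35 V) is the anode, so E°cell = +1.17 V.
Balancing electrons gives n = 2 (lcm of 2 and 2).
ΔG° = −nFE° = −(2)(96485)(+1.17) = -225,775 J = -225.8 kJ.

-225.8 kJ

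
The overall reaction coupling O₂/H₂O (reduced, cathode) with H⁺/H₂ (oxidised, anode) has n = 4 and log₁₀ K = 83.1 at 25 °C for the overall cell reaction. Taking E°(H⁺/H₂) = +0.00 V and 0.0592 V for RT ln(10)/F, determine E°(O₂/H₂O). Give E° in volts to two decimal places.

+1.23 V

E°cell = (0.0592/n)·log K = (0.0592/4)(83.1) = +1.230 V.
Since O₂/H₂O is the cathode and H⁺/H₂ the anode, E°cell = E°(O₂/H₂O) − E°(H⁺/H₂).
So E°(O₂/H₂O) = E°cell + E°(H⁺/H₂) = +1.230 + (+0.00) = +1.23 V.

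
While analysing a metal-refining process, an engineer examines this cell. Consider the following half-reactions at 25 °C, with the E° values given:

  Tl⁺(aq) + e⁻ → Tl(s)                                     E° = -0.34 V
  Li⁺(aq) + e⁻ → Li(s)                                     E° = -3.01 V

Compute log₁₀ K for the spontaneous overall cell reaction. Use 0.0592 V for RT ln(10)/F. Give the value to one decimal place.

Cathode: Tl⁺/Tl; anode: Li⁺/Li. E°cell = +2.67 V, n = 1.
log K = nE°cell / 0.0592 = (1)(+2.67) / 0.0592 = 45.1.

45.1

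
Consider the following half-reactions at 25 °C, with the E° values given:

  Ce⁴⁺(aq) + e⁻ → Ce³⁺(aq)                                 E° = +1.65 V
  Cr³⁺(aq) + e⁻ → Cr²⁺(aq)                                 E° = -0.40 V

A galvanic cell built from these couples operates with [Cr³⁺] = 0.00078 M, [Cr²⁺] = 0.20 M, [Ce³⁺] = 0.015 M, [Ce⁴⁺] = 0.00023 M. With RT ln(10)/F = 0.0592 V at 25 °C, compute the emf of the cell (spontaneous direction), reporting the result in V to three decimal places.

+2.085 V

Ce⁴⁺/Ce³⁺ is the cathode (higher E°), Cr³⁺/Cr²⁺ the anode: E°cell = +1.65 − (-0.40) = +2.05 V, n = 1.
Overall: Ce⁴⁺(aq) + Cr²⁺(aq) → Ce³⁺(aq) + Cr³⁺(aq)
Q = [Ce³⁺]·[Cr³⁺] / ([Ce⁴⁺]·[Cr²⁺]); log Q = -0.595.
E = E° − (0.0592/n) log Q = +2.05 − (0.0592/1)(-0.595) = +2.085 V.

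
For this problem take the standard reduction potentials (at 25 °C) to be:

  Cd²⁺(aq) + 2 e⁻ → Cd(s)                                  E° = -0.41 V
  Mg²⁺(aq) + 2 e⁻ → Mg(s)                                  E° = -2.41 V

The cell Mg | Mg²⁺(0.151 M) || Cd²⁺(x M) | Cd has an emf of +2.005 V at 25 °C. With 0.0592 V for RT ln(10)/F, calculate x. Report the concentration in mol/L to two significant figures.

0.22 M

Cd²⁺/Cd is the cathode, Mg²⁺/Mg the anode: E°cell = +2.00 V, n = 2.
Overall reaction: Cd²⁺(aq) + Mg(s) → Cd(s) + Mg²⁺(aq); Q = [Mg²⁺]^1/[Cd²⁺]^1.
From E = E° − (0.0592/n) log Q: log Q = (E° − E)·n/0.0592 = (+2.00 − (+2.005))·2/0.0592 = -0.1689.
So 1·log[Cd²⁺] = 1·log(0.151) − log Q = -0.8210 − (-0.1689) = -0.6521; [Cd²⁺] = 10^(-0.6521) ≈ 0.22 M.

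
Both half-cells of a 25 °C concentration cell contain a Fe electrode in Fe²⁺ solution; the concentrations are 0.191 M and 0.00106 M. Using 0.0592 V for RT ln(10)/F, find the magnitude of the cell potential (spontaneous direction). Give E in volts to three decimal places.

+0.067 V

For a concentration cell E°cell = 0. The 0.191 M side is the cathode (reduction is favoured where [Fe²⁺] is higher).
With n = 2, E = −(0.0592/2) log([Fe²⁺]ₐₙ/[Fe²⁺]꜀ₐₜ) = −(0.0592/2) log(0.00106/0.191) = −(0.0592/2)(-2.256) = +0.067 V.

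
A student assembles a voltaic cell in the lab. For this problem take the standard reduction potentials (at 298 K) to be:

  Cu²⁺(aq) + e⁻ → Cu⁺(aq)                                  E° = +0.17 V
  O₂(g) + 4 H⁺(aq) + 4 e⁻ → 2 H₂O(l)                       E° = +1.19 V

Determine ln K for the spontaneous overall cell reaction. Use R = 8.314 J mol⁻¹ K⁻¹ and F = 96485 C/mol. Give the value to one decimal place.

Cathode: O₂/H₂O; anode: Cu²⁺/Cu⁺. E°cell = (+1.19) − (+0.17) = +1.02 V, with n = 4.
ΔG° = −nFE° = −RT ln K, so ln K = nFE°/(RT) = (4)(96485)(+1.02) / ((8.314)(298)) = 158.889.

158.9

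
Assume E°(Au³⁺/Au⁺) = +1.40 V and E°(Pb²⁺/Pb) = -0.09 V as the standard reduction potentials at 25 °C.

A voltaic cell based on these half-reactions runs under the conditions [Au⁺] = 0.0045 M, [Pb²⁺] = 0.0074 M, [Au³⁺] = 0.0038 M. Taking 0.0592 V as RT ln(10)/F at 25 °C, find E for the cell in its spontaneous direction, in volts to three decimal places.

+1.551 V

Au³⁺/Au⁺ is the cathode (higher E°), Pb²⁺/Pb the anode: E°cell = +1.40 − (-0.09) = +1.49 V, n = 2.
Overall: Au³⁺(aq) + Pb(s) → Au⁺(aq) + Pb²⁺(aq)
Q = [Au⁺]·[Pb²⁺] / ([Au³⁺]); log Q = -2.057.
E = E° − (0.0592/n) log Q = +1.49 − (0.0592/2)(-2.057) = +1.551 V.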